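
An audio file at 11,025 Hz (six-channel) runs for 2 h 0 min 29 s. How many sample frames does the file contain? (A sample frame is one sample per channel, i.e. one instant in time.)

79,699,725 sample frames

2 h 0 min 29 s = 7,229 s.
11,025 samples/s × 7,229 s = 79,699,725 frames.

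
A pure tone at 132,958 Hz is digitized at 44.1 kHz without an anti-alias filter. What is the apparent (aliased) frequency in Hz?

Nyquist = 44,100/2 = 22,050 Hz; 132,958 Hz exceeds it.
Alias = |132,958 − 3×44,100| = |132,958 − 132,300| = 658 Hz.

658 Hz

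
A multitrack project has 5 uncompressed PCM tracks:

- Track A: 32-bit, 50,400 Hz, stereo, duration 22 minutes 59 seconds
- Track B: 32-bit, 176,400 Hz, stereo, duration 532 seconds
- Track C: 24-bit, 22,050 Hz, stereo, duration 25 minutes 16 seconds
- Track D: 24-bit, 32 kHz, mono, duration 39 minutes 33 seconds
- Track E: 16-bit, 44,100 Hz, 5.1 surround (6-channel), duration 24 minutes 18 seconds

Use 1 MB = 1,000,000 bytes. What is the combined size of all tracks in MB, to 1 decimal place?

Track A: 22 minutes 59 seconds = 1,379 s; 50,400 × 1,379 × 4 × 2 = 556,012,800 bytes.
Track B: 176,400 × 532 × 4 × 2 = 750,758,400 bytes.
Track C: 25 minutes 16 seconds = 1,516 s; 22,050 × 1,516 × 3 × 2 = 200,566,800 bytes.
Track D: 39 minutes 33 seconds = 2,373 s; 32,000 × 2,373 × 3 × 1 = 227,808,000 bytes.
Track E: 24 minutes 18 seconds = 1,458 s; 44,100 × 1,458 × 2 × 6 = 771,573,600 bytes.
Total = 2,506,719,600 bytes = 2506.7 MB.

2506.7 MB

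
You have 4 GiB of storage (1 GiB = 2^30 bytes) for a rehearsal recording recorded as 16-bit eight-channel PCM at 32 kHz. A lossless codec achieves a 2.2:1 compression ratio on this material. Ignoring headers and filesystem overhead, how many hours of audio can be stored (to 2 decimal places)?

5.13 hours

Uncompressed byte rate = 32,000 × 2 × 8 = 512,000 bytes/s.
After 2.2:1 compression, effective rate ≈ 232727.27 bytes/s.
Capacity = 4 × 1,073,741,824 = 4,294,967,296 bytes.
4,294,967,296 / effective rate ≈ 18454.94 s → 5.13 hours.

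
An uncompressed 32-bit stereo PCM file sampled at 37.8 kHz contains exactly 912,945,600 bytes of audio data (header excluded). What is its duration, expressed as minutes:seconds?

50:19

Byte rate = 37,800 × 4 × 2 = 302,400 bytes/s.
Duration = 912,945,600 / 302,400 = 3,019 s.
3,019 s = 50:19.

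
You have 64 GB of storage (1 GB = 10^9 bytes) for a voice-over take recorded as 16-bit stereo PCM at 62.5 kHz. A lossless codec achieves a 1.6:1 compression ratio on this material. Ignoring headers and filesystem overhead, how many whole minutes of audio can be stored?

6,826 minutes

Uncompressed byte rate = 62,500 × 2 × 2 = 250,000 bytes/s.
After 1.6:1 compression, effective rate ≈ 156250 bytes/s.
Capacity = 64 × 1,000,000,000 = 64,000,000,000 bytes.
64,000,000,000 / effective rate ≈ 409600 s → 6,826 minutes.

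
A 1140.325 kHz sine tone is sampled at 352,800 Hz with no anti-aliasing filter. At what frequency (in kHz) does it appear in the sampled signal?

81.925 kHz

Nyquist = 352,800/2 = 176,400 Hz; 1,140,325 Hz exceeds it.
Alias = |1,140,325 − 3×352,800| = |1,140,325 − 1,058,400| = 81,925 Hz = 81.925 kHz.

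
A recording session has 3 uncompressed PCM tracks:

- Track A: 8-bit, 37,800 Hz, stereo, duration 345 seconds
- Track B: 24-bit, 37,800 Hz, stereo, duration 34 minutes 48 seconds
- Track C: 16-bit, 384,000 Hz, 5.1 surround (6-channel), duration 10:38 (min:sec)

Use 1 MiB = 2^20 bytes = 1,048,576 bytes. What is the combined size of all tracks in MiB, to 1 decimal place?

3280.2 MiB

Track A: 37,800 × 345 × 1 × 2 = 26,082,000 bytes.
Track B: 34 minutes 48 seconds = 2,088 s; 37,800 × 2,088 × 3 × 2 = 473,558,400 bytes.
Track C: 10:38 (min:sec) = 638 s; 384,000 × 638 × 2 × 6 = 2,939,904,000 bytes.
Total = 3,439,544,400 bytes = 3280.2 MiB.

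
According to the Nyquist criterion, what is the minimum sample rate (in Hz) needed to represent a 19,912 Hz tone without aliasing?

39,824 Hz

Minimum sample rate = 2 × 19,912 Hz = 39,824 Hz.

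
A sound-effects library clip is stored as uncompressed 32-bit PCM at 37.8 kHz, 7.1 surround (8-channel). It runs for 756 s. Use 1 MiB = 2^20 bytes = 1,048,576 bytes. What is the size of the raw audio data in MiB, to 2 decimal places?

Bytes = 37,800 samples/s × 756 s × 4 bytes/sample × 8 ch = 914,457,600 bytes.
914,457,600 / 1,048,576 = 872.09 MiB.

872.09 MiB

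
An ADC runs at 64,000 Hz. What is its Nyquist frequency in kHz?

32 kHz

Nyquist frequency = sample rate / 2 = 64,000 / 2 = 32 kHz.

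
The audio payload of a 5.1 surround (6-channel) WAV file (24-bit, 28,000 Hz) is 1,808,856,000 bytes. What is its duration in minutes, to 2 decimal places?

59.82 minutes

Byte rate = 28,000 × 3 × 6 = 504,000 bytes/s.
Duration = 1,808,856,000 / 504,000 = 3,589 s.
3,589 s / 60 = 59.82 minutes.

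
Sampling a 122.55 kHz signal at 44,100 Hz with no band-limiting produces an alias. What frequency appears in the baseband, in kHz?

9.75 kHz

Nyquist = 44,100/2 = 22,050 Hz; 122,550 Hz exceeds it.
Alias = |122,550 − 3×44,100| = |122,550 − 132,300| = 9,750 Hz = 9.75 kHz.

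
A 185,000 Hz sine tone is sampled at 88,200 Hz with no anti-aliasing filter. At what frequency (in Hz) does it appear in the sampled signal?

8,600 Hz

Nyquist = 88,200/2 = 44,100 Hz; 185,000 Hz exceeds it.
Alias = |185,000 − 2×88,200| = |185,000 − 176,400| = 8,600 Hz.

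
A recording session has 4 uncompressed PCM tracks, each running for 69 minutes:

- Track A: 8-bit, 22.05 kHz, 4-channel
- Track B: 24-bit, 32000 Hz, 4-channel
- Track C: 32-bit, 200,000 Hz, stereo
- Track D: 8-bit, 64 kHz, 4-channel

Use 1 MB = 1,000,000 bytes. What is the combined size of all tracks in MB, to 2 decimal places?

9638.75 MB

69 minutes = 4,140 s.
Track A: 22,050 × 4,140 × 1 × 4 = 365,148,000 bytes.
Track B: 32,000 × 4,140 × 3 × 4 = 1,589,760,000 bytes.
Track C: 200,000 × 4,140 × 4 × 2 = 6,624,000,000 bytes.
Track D: 64,000 × 4,140 × 1 × 4 = 1,059,840,000 bytes.
Total = 9,638,748,000 bytes = 9638.75 MB.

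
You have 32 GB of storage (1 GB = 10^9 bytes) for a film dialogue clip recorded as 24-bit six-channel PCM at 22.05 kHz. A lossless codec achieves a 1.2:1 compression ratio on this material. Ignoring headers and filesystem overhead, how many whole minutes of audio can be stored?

Uncompressed byte rate = 22,050 × 3 × 6 = 396,900 bytes/s.
After 1.2:1 compression, effective rate ≈ 330750 bytes/s.
Capacity = 32 × 1,000,000,000 = 32,000,000,000 bytes.
32,000,000,000 / effective rate ≈ 96749.81 s → 1,612 minutes.

1,612 minutes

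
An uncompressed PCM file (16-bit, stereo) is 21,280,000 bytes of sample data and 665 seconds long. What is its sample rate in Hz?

Bytes = sample_rate × seconds × bytes_per_sample × channels.
sample_rate = 21,280,000 / (665 × 2 × 2) = 21,280,000 / 2,660 = 8,000 Hz.

8,000 Hz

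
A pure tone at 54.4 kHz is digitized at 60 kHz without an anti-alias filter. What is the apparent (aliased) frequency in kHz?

5.6 kHz

Nyquist = 60,000/2 = 30,000 Hz; 54,400 Hz exceeds it.
Alias = |54,400 − 1×60,000| = |54,400 − 60,000| = 5,600 Hz = 5.6 kHz.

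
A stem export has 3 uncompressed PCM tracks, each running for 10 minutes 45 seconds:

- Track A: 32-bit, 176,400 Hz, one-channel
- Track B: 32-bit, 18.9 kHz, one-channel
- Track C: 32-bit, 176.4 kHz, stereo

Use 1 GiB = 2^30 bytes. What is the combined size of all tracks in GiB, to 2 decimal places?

1.32 GiB

10 minutes 45 seconds = 645 s.
Track A: 176,400 × 645 × 4 × 1 = 455,112,000 bytes.
Track B: 18,900 × 645 × 4 × 1 = 48,762,000 bytes.
Track C: 176,400 × 645 × 4 × 2 = 910,224,000 bytes.
Total = 1,414,098,000 bytes = 1.32 GiB.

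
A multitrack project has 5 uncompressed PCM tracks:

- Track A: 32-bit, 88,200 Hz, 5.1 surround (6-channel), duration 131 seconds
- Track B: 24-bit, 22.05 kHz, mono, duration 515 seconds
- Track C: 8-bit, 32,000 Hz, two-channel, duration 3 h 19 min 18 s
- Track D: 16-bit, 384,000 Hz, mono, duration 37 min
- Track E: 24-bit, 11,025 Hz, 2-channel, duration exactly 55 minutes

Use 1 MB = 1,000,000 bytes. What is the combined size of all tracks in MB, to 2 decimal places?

Track A: 88,200 × 131 × 4 × 6 = 277,300,800 bytes.
Track B: 22,050 × 515 × 3 × 1 = 34,067,250 bytes.
Track C: 3 h 19 min 18 s = 11,958 s; 32,000 × 11,958 × 1 × 2 = 765,312,000 bytes.
Track D: 37 min = 2,220 s; 384,000 × 2,220 × 2 × 1 = 1,704,960,000 bytes.
Track E: exactly 55 minutes = 3,300 s; 11,025 × 3,300 × 3 × 2 = 218,295,000 bytes.
Total = 2,999,935,050 bytes = 2999.94 MB.

2999.94 MB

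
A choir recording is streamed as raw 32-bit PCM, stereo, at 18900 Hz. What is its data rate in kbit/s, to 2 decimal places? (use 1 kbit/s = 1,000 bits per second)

Bit rate = 18,900 × 32 × 2 = 1,209,600 bits/s.
= 1209.60 kbit/s.

1209.60 kbit/s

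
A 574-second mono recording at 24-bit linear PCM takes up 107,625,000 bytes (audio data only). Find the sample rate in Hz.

62,500 Hz

Bytes = sample_rate × seconds × bytes_per_sample × channels.
sample_rate = 107,625,000 / (574 × 3 × 1) = 107,625,000 / 1,722 = 62,500 Hz.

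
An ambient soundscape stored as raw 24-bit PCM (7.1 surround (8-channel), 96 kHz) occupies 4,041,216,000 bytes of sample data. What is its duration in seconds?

1,754 seconds

Byte rate = 96,000 × 3 × 8 = 2,304,000 bytes/s.
Duration = 4,041,216,000 / 2,304,000 = 1,754 s.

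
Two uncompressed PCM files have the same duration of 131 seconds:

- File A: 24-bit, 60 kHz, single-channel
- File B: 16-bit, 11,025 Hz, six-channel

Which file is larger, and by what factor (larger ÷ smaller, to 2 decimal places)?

File A, by a factor of 1.36

File A: 60,000 × 3 × 1 = 180,000 bytes/s.
File B: 11,025 × 2 × 6 = 132,300 bytes/s.
File A is larger; ratio = 23,580,000 / 17,331,300 = 1.36.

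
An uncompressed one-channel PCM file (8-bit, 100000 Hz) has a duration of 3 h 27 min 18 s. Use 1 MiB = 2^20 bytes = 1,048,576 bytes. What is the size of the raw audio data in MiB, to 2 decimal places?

1186.18 MiB

Duration = 3 h 27 min 18 s = 12,438 s.
Bytes = 100,000 samples/s × 12,438 s × 1 bytes/sample × 1 ch = 1,243,800,000 bytes.
1,243,800,000 / 1,048,576 = 1186.18 MiB.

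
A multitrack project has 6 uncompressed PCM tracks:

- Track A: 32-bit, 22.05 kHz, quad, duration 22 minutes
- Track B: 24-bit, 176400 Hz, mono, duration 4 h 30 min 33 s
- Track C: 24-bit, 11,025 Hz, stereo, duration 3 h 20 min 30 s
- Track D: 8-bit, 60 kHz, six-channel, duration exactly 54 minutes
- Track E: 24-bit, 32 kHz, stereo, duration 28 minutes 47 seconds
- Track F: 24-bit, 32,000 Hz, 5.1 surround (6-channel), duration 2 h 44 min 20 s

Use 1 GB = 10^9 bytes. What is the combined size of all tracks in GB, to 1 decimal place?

17.0 GB

Track A: 22 minutes = 1,320 s; 22,050 × 1,320 × 4 × 4 = 465,696,000 bytes.
Track B: 4 h 30 min 33 s = 16,233 s; 176,400 × 16,233 × 3 × 1 = 8,590,503,600 bytes.
Track C: 3 h 20 min 30 s = 12,030 s; 11,025 × 12,030 × 3 × 2 = 795,784,500 bytes.
Track D: exactly 54 minutes = 3,240 s; 60,000 × 3,240 × 1 × 6 = 1,166,400,000 bytes.
Track E: 28 minutes 47 seconds = 1,727 s; 32,000 × 1,727 × 3 × 2 = 331,584,000 bytes.
Track F: 2 h 44 min 20 s = 9,860 s; 32,000 × 9,860 × 3 × 6 = 5,679,360,000 bytes.
Total = 17,029,328,100 bytes = 17.0 GB.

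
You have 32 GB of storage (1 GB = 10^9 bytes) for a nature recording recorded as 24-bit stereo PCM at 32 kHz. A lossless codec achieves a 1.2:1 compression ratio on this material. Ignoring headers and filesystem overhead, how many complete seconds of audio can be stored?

200,000 seconds

Uncompressed byte rate = 32,000 × 3 × 2 = 192,000 bytes/s.
After 1.2:1 compression, effective rate ≈ 160000 bytes/s.
Capacity = 32 × 1,000,000,000 = 32,000,000,000 bytes.
32,000,000,000 / effective rate ≈ 200000 s → 200,000 seconds.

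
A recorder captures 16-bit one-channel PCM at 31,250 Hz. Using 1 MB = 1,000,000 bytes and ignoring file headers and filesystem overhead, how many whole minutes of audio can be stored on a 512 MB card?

136 minutes

Uncompressed byte rate = 31,250 × 2 × 1 = 62,500 bytes/s.
Capacity = 512 × 1,000,000 = 512,000,000 bytes.
512,000,000 / 62,500 ≈ 8192 s → 136 minutes.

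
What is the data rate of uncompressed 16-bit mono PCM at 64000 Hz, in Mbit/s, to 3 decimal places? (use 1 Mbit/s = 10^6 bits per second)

1.024 Mbit/s

Bit rate = 64,000 × 16 × 1 = 1,024,000 bits/s.
= 1.024 Mbit/s.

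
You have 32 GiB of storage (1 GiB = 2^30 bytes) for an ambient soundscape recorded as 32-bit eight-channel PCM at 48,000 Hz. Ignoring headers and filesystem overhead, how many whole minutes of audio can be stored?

372 minutes

Uncompressed byte rate = 48,000 × 4 × 8 = 1,536,000 bytes/s.
Capacity = 32 × 1,073,741,824 = 34,359,738,368 bytes.
34,359,738,368 / 1,536,000 ≈ 22369.62 s → 372 minutes.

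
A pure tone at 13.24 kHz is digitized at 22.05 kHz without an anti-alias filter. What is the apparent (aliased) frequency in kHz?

8.81 kHz

Nyquist = 22,050/2 = 11,025 Hz; 13,240 Hz exceeds it.
Alias = |13,240 − 1×22,050| = |13,240 − 22,050| = 8,810 Hz = 8.81 kHz.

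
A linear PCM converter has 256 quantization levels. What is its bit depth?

8 bits

log2(256) = 8.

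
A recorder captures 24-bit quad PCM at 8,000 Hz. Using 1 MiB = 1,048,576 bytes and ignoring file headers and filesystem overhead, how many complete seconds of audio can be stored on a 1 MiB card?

10 seconds

Uncompressed byte rate = 8,000 × 3 × 4 = 96,000 bytes/s.
Capacity = 1 × 1,048,576 = 1,048,576 bytes.
1,048,576 / 96,000 ≈ 10.92 s → 10 seconds.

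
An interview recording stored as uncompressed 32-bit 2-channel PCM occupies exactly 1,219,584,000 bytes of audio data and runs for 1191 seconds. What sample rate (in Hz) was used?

128,000 Hz

Bytes = sample_rate × seconds × bytes_per_sample × channels.
sample_rate = 1,219,584,000 / (1,191 × 4 × 2) = 1,219,584,000 / 9,528 = 128,000 Hz.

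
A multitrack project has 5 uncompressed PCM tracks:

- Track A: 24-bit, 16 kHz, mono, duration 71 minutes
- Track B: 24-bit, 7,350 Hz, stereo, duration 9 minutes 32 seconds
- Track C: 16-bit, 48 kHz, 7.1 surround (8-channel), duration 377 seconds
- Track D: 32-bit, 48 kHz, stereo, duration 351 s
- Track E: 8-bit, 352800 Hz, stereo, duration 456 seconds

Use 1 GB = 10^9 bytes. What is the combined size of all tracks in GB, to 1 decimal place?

Track A: 71 minutes = 4,260 s; 16,000 × 4,260 × 3 × 1 = 204,480,000 bytes.
Track B: 9 minutes 32 seconds = 572 s; 7,350 × 572 × 3 × 2 = 25,225,200 bytes.
Track C: 48,000 × 377 × 2 × 8 = 289,536,000 bytes.
Track D: 48,000 × 351 × 4 × 2 = 134,784,000 bytes.
Track E: 352,800 × 456 × 1 × 2 = 321,753,600 bytes.
Total = 975,778,800 bytes = 1.0 GB.

1.0 GB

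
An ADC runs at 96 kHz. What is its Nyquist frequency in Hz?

48,000 Hz

Nyquist frequency = sample rate / 2 = 96,000 / 2 = 48,000 Hz.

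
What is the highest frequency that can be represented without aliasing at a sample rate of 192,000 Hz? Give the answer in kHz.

96 kHz

Nyquist frequency = sample rate / 2 = 192,000 / 2 = 96 kHz.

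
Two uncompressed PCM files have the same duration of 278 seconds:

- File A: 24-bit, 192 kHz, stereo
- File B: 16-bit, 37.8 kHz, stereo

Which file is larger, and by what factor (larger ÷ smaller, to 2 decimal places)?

File A, by a factor of 7.62

File A: 192,000 × 3 × 2 = 1,152,000 bytes/s.
File B: 37,800 × 2 × 2 = 151,200 bytes/s.
File A is larger; ratio = 320,256,000 / 42,033,600 = 7.62.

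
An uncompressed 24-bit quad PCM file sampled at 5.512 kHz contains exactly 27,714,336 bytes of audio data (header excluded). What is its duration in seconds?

419 seconds

Byte rate = 5,512 × 3 × 4 = 66,144 bytes/s.
Duration = 27,714,336 / 66,144 = 419 s.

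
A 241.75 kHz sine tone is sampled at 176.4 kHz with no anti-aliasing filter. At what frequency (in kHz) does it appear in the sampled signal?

Nyquist = 176,400/2 = 88,200 Hz; 241,750 Hz exceeds it.
Alias = |241,750 − 1×176,400| = |241,750 − 176,400| = 65,350 Hz = 65.35 kHz.

65.35 kHz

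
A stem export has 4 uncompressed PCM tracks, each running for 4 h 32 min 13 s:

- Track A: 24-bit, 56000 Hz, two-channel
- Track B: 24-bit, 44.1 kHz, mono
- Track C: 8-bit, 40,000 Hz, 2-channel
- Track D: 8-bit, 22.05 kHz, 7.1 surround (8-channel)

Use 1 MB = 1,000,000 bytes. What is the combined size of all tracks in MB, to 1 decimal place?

11836.5 MB

4 h 32 min 13 s = 16,333 s.
Track A: 56,000 × 16,333 × 3 × 2 = 5,487,888,000 bytes.
Track B: 44,100 × 16,333 × 3 × 1 = 2,160,855,900 bytes.
Track C: 40,000 × 16,333 × 1 × 2 = 1,306,640,000 bytes.
Track D: 22,050 × 16,333 × 1 × 8 = 2,881,141,200 bytes.
Total = 11,836,525,100 bytes = 11836.5 MB.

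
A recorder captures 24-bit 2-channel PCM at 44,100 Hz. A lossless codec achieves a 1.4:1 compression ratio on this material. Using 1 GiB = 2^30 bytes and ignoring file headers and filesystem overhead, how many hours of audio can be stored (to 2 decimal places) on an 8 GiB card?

12.62 hours

Uncompressed byte rate = 44,100 × 3 × 2 = 264,600 bytes/s.
After 1.4:1 compression, effective rate ≈ 189000 bytes/s.
Capacity = 8 × 1,073,741,824 = 8,589,934,592 bytes.
8,589,934,592 / effective rate ≈ 45449.39 s → 12.62 hours.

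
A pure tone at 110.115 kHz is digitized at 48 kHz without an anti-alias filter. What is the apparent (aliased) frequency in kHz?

Nyquist = 48,000/2 = 24,000 Hz; 110,115 Hz exceeds it.
Alias = |110,115 − 2×48,000| = |110,115 − 96,000| = 14,115 Hz = 14.115 kHz.

14.115 kHz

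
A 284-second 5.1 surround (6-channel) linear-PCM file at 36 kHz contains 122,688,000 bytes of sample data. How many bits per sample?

Bytes per sample = 122,688,000 / (36,000 × 284 × 6) = 122,688,000 / 61,344,000 = 2.
Bit depth = 2 × 8 = 16 bits.

16 bits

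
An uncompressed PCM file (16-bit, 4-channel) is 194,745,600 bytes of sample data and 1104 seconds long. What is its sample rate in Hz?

22,050 Hz

Bytes = sample_rate × seconds × bytes_per_sample × channels.
sample_rate = 194,745,600 / (1,104 × 2 × 4) = 194,745,600 / 8,832 = 22,050 Hz.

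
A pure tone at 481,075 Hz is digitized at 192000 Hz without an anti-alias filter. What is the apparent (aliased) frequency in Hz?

94,925 Hz

Nyquist = 192,000/2 = 96,000 Hz; 481,075 Hz exceeds it.
Alias = |481,075 − 3×192,000| = |481,075 − 576,000| = 94,925 Hz.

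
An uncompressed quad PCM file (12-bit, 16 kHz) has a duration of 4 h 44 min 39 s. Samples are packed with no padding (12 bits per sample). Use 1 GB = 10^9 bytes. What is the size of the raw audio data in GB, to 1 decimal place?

Duration = 4 h 44 min 39 s = 17,079 s.
Bits = 16,000 × 17,079 × 12 × 4 = 13,116,672,000 bits = 1,639,584,000 bytes.
1,639,584,000 / 1,000,000,000 = 1.6 GB.

1.6 GB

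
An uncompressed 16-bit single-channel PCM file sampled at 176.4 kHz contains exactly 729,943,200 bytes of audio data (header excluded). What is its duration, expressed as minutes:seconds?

Byte rate = 176,400 × 2 × 1 = 352,800 bytes/s.
Duration = 729,943,200 / 352,800 = 2,069 s.
2,069 s = 34:29.

34:29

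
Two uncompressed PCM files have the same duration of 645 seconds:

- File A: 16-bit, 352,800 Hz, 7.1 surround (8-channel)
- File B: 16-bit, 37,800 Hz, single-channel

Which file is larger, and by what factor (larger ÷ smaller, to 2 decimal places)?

File A, by a factor of 74.67

File A: 352,800 × 2 × 8 = 5,644,800 bytes/s.
File B: 37,800 × 2 × 1 = 75,600 bytes/s.
File A is larger; ratio = 3,640,896,000 / 48,762,000 = 74.67.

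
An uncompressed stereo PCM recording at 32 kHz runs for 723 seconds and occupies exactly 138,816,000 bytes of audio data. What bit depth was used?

Bytes per sample = 138,816,000 / (32,000 × 723 × 2) = 138,816,000 / 46,272,000 = 3.
Bit depth = 3 × 8 = 24 bits.

24 bits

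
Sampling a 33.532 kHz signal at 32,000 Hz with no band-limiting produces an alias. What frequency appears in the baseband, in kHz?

Nyquist = 32,000/2 = 16,000 Hz; 33,532 Hz exceeds it.
Alias = |33,532 − 1×32,000| = |33,532 − 32,000| = 1,532 Hz = 1.532 kHz.

1.532 kHz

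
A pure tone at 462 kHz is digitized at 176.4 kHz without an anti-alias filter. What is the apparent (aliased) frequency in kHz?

Nyquist = 176,400/2 = 88,200 Hz; 462,000 Hz exceeds it.
Alias = |462,000 − 3×176,400| = |462,000 − 529,200| = 67,200 Hz = 67.2 kHz.

67.2 kHz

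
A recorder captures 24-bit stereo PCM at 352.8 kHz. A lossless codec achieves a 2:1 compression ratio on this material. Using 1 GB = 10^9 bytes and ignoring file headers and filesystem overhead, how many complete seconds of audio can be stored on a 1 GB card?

944 seconds

Uncompressed byte rate = 352,800 × 3 × 2 = 2,116,800 bytes/s.
After 2:1 compression, effective rate ≈ 1058400 bytes/s.
Capacity = 1 × 1,000,000,000 = 1,000,000,000 bytes.
1,000,000,000 / effective rate ≈ 944.82 s → 944 seconds.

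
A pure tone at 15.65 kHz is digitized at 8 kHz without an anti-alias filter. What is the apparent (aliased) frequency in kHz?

Nyquist = 8,000/2 = 4,000 Hz; 15,650 Hz exceeds it.
Alias = |15,650 − 2×8,000| = |15,650 − 16,000| = 350 Hz = 0.35 kHz.

0.35 kHz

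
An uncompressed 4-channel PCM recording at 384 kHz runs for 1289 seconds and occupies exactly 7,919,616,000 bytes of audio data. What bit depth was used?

32 bits

Bytes per sample = 7,919,616,000 / (384,000 × 1,289 × 4) = 7,919,616,000 / 1,979,904,000 = 4.
Bit depth = 4 × 8 = 32 bits.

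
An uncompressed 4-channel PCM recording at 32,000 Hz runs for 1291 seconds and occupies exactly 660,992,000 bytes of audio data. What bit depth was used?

32 bits

Bytes per sample = 660,992,000 / (32,000 × 1,291 × 4) = 660,992,000 / 165,248,000 = 4.
Bit depth = 4 × 8 = 32 bits.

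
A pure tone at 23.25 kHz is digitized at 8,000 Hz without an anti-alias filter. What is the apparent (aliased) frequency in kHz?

0.75 kHz

Nyquist = 8,000/2 = 4,000 Hz; 23,250 Hz exceeds it.
Alias = |23,250 − 3×8,000| = |23,250 − 24,000| = 750 Hz = 0.75 kHz.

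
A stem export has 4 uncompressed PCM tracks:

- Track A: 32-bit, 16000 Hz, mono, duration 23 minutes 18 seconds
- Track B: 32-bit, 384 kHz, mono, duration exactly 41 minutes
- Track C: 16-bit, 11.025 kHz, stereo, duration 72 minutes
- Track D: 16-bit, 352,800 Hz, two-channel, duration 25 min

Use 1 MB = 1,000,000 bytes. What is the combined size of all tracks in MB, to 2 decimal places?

Track A: 23 minutes 18 seconds = 1,398 s; 16,000 × 1,398 × 4 × 1 = 89,472,000 bytes.
Track B: exactly 41 minutes = 2,460 s; 384,000 × 2,460 × 4 × 1 = 3,778,560,000 bytes.
Track C: 72 minutes = 4,320 s; 11,025 × 4,320 × 2 × 2 = 190,512,000 bytes.
Track D: 25 min = 1,500 s; 352,800 × 1,500 × 2 × 2 = 2,116,800,000 bytes.
Total = 6,175,344,000 bytes = 6175.34 MB.

6175.34 MB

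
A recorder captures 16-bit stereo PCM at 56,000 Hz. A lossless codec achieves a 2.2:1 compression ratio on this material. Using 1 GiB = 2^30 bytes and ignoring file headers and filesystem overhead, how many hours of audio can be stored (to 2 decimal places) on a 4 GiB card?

Uncompressed byte rate = 56,000 × 2 × 2 = 224,000 bytes/s.
After 2.2:1 compression, effective rate ≈ 101818.18 bytes/s.
Capacity = 4 × 1,073,741,824 = 4,294,967,296 bytes.
4,294,967,296 / effective rate ≈ 42182.71 s → 11.72 hours.

11.72 hours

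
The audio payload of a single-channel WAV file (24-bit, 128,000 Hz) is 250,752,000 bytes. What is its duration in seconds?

653 seconds

Byte rate = 128,000 × 3 × 1 = 384,000 bytes/s.
Duration = 250,752,000 / 384,000 = 653 s.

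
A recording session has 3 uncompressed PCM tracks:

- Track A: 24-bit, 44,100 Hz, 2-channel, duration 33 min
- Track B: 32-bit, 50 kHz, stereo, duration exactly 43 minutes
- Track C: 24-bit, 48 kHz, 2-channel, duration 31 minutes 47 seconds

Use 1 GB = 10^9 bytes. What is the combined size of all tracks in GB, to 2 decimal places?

2.11 GB

Track A: 33 min = 1,980 s; 44,100 × 1,980 × 3 × 2 = 523,908,000 bytes.
Track B: exactly 43 minutes = 2,580 s; 50,000 × 2,580 × 4 × 2 = 1,032,000,000 bytes.
Track C: 31 minutes 47 seconds = 1,907 s; 48,000 × 1,907 × 3 × 2 = 549,216,000 bytes.
Total = 2,105,124,000 bytes = 2.11 GB.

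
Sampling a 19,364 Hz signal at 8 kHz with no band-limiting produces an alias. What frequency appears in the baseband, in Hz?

3,364 Hz

Nyquist = 8,000/2 = 4,000 Hz; 19,364 Hz exceeds it.
Alias = |19,364 − 2×8,000| = |19,364 − 16,000| = 3,364 Hz.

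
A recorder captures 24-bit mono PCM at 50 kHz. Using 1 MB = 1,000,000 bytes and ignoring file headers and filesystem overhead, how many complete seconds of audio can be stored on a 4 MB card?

26 seconds

Uncompressed byte rate = 50,000 × 3 × 1 = 150,000 bytes/s.
Capacity = 4 × 1,000,000 = 4,000,000 bytes.
4,000,000 / 150,000 ≈ 26.67 s → 26 seconds.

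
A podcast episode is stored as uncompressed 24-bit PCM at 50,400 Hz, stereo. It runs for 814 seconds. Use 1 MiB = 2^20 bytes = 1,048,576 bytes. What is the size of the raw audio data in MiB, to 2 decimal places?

Bytes = 50,400 samples/s × 814 s × 3 bytes/sample × 2 ch = 246,153,600 bytes.
246,153,600 / 1,048,576 = 234.75 MiB.

234.75 MiB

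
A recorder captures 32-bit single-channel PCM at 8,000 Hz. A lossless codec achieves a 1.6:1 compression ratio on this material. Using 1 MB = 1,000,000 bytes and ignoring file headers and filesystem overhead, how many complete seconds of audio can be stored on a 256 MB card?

12,800 seconds

Uncompressed byte rate = 8,000 × 4 × 1 = 32,000 bytes/s.
After 1.6:1 compression, effective rate ≈ 20000 bytes/s.
Capacity = 256 × 1,000,000 = 256,000,000 bytes.
256,000,000 / effective rate ≈ 12800 s → 12,800 seconds.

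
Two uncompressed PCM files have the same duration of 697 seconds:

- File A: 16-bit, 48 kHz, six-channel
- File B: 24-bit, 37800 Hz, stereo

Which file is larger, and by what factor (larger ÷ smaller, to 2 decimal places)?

File A, by a factor of 2.54

File A: 48,000 × 2 × 6 = 576,000 bytes/s.
File B: 37,800 × 3 × 2 = 226,800 bytes/s.
File A is larger; ratio = 401,472,000 / 158,079,600 = 2.54.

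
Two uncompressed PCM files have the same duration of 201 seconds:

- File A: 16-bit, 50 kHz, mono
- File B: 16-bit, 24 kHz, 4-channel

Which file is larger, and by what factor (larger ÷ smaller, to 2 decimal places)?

File A: 50,000 × 2 × 1 = 100,000 bytes/s.
File B: 24,000 × 2 × 4 = 192,000 bytes/s.
File B is larger; ratio = 38,592,000 / 20,100,000 = 1.92.

File B, by a factor of 1.92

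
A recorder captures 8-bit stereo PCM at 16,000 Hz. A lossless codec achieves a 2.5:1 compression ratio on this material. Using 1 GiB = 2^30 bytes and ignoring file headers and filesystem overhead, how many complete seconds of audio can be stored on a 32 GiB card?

2,684,354 seconds

Uncompressed byte rate = 16,000 × 1 × 2 = 32,000 bytes/s.
After 2.5:1 compression, effective rate ≈ 12800 bytes/s.
Capacity = 32 × 1,073,741,824 = 34,359,738,368 bytes.
34,359,738,368 / effective rate ≈ 2684354.56 s → 2,684,354 seconds.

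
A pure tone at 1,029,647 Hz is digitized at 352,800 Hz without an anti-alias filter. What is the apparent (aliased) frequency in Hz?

28,753 Hz

Nyquist = 352,800/2 = 176,400 Hz; 1,029,647 Hz exceeds it.
Alias = |1,029,647 − 3×352,800| = |1,029,647 − 1,058,400| = 28,753 Hz.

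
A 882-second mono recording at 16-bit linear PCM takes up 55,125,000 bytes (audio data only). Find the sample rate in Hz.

Bytes = sample_rate × seconds × bytes_per_sample × channels.
sample_rate = 55,125,000 / (882 × 2 × 1) = 55,125,000 / 1,764 = 31,250 Hz.

31,250 Hz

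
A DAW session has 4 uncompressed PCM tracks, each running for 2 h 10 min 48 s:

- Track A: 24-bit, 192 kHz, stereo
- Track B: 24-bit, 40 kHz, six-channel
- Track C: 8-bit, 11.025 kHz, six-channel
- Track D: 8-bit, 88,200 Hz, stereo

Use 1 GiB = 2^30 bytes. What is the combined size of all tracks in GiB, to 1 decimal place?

15.5 GiB

2 h 10 min 48 s = 7,848 s.
Track A: 192,000 × 7,848 × 3 × 2 = 9,040,896,000 bytes.
Track B: 40,000 × 7,848 × 3 × 6 = 5,650,560,000 bytes.
Track C: 11,025 × 7,848 × 1 × 6 = 519,145,200 bytes.
Track D: 88,200 × 7,848 × 1 × 2 = 1,384,387,200 bytes.
Total = 16,594,988,400 bytes = 15.5 GiB.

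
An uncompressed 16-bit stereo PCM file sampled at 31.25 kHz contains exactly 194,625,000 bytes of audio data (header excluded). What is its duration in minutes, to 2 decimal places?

Byte rate = 31,250 × 2 × 2 = 125,000 bytes/s.
Duration = 194,625,000 / 125,000 = 1,557 s.
1,557 s / 60 = 25.95 minutes.

25.95 minutes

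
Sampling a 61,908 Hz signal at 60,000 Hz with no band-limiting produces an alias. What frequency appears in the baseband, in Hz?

1,908 Hz

Nyquist = 60,000/2 = 30,000 Hz; 61,908 Hz exceeds it.
Alias = |61,908 − 1×60,000| = |61,908 − 60,000| = 1,908 Hz.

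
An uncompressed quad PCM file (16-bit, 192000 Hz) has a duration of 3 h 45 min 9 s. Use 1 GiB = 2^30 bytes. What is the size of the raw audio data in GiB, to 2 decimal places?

19.32 GiB

Duration = 3 h 45 min 9 s = 13,509 s.
Bytes = 192,000 samples/s × 13,509 s × 2 bytes/sample × 4 ch = 20,749,824,000 bytes.
20,749,824,000 / 1,073,741,824 = 19.32 GiB.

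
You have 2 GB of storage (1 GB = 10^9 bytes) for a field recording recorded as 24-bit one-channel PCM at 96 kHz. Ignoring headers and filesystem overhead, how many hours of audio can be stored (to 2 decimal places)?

1.93 hours

Uncompressed byte rate = 96,000 × 3 × 1 = 288,000 bytes/s.
Capacity = 2 × 1,000,000,000 = 2,000,000,000 bytes.
2,000,000,000 / 288,000 ≈ 6944.44 s → 1.93 hours.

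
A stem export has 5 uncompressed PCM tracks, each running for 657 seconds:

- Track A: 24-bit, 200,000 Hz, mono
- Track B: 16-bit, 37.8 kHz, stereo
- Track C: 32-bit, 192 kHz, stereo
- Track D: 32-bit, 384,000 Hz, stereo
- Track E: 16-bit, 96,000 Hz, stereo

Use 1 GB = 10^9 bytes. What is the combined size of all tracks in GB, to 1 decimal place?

Track A: 200,000 × 657 × 3 × 1 = 394,200,000 bytes.
Track B: 37,800 × 657 × 2 × 2 = 99,338,400 bytes.
Track C: 192,000 × 657 × 4 × 2 = 1,009,152,000 bytes.
Track D: 384,000 × 657 × 4 × 2 = 2,018,304,000 bytes.
Track E: 96,000 × 657 × 2 × 2 = 252,288,000 bytes.
Total = 3,773,282,400 bytes = 3.8 GB.

3.8 GB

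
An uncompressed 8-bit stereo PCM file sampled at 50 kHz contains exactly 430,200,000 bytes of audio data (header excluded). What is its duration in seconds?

Byte rate = 50,000 × 1 × 2 = 100,000 bytes/s.
Duration = 430,200,000 / 100,000 = 4,302 s.

4,302 seconds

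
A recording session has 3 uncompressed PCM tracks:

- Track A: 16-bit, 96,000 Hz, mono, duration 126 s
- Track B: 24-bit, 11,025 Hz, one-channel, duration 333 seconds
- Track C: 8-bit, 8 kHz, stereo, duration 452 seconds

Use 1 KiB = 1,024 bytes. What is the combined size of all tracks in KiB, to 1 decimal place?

41443.3 KiB

Track A: 96,000 × 126 × 2 × 1 = 24,192,000 bytes.
Track B: 11,025 × 333 × 3 × 1 = 11,013,975 bytes.
Track C: 8,000 × 452 × 1 × 2 = 7,232,000 bytes.
Total = 42,437,975 bytes = 41443.3 KiB.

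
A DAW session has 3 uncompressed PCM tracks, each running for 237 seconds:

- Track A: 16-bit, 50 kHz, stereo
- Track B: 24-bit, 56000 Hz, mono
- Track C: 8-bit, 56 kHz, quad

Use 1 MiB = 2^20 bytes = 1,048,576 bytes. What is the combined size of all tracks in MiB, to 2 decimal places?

Track A: 50,000 × 237 × 2 × 2 = 47,400,000 bytes.
Track B: 56,000 × 237 × 3 × 1 = 39,816,000 bytes.
Track C: 56,000 × 237 × 1 × 4 = 53,088,000 bytes.
Total = 140,304,000 bytes = 133.80 MiB.

133.80 MiB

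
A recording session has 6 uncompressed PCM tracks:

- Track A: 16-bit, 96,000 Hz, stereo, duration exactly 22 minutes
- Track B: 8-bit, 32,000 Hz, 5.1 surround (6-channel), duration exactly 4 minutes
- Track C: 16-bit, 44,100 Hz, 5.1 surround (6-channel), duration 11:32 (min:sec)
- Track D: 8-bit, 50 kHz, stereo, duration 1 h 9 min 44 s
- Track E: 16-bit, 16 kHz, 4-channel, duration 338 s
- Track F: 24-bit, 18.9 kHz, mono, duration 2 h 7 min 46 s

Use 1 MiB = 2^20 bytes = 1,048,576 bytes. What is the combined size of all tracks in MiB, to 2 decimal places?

1731.39 MiB

Track A: exactly 22 minutes = 1,320 s; 96,000 × 1,320 × 2 × 2 = 506,880,000 bytes.
Track B: exactly 4 minutes = 240 s; 32,000 × 240 × 1 × 6 = 46,080,000 bytes.
Track C: 11:32 (min:sec) = 692 s; 44,100 × 692 × 2 × 6 = 366,206,400 bytes.
Track D: 1 h 9 min 44 s = 4,184 s; 50,000 × 4,184 × 1 × 2 = 418,400,000 bytes.
Track E: 16,000 × 338 × 2 × 4 = 43,264,000 bytes.
Track F: 2 h 7 min 46 s = 7,666 s; 18,900 × 7,666 × 3 × 1 = 434,662,200 bytes.
Total = 1,815,492,600 bytes = 1731.39 MiB.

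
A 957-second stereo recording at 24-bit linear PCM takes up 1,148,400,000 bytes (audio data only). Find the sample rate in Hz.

Bytes = sample_rate × seconds × bytes_per_sample × channels.
sample_rate = 1,148,400,000 / (957 × 3 × 2) = 1,148,400,000 / 5,742 = 200,000 Hz.

200,000 Hz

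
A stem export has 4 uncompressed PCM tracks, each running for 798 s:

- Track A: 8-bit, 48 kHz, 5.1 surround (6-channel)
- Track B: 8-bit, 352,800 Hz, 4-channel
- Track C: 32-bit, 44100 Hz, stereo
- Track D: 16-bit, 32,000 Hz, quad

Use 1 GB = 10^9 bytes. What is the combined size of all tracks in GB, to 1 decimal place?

1.8 GB

Track A: 48,000 × 798 × 1 × 6 = 229,824,000 bytes.
Track B: 352,800 × 798 × 1 × 4 = 1,126,137,600 bytes.
Track C: 44,100 × 798 × 4 × 2 = 281,534,400 bytes.
Track D: 32,000 × 798 × 2 × 4 = 204,288,000 bytes.
Total = 1,841,784,000 bytes = 1.8 GB.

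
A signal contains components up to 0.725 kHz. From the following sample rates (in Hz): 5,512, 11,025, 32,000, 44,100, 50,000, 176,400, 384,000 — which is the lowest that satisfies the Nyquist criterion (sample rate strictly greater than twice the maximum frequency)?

Need sample rate > 2 × 725 = 1,450 Hz.
Lowest listed rate above 1,450 Hz is 5,512 Hz.

5,512 Hz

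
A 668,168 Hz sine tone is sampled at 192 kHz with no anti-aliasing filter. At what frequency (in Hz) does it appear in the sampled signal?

Nyquist = 192,000/2 = 96,000 Hz; 668,168 Hz exceeds it.
Alias = |668,168 − 3×192,000| = |668,168 − 576,000| = 92,168 Hz.

92,168 Hz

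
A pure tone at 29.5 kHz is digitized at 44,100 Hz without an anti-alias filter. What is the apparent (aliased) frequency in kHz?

Nyquist = 44,100/2 = 22,050 Hz; 29,500 Hz exceeds it.
Alias = |29,500 − 1×44,100| = |29,500 − 44,100| = 14,600 Hz = 14.6 kHz.

14.6 kHz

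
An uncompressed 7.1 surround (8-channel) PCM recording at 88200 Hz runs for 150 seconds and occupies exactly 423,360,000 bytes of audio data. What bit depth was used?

Bytes per sample = 423,360,000 / (88,200 × 150 × 8) = 423,360,000 / 105,840,000 = 4.
Bit depth = 4 × 8 = 32 bits.

32 bits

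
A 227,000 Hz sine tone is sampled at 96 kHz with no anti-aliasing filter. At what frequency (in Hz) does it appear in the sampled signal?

Nyquist = 96,000/2 = 48,000 Hz; 227,000 Hz exceeds it.
Alias = |227,000 − 2×96,000| = |227,000 − 192,000| = 35,000 Hz.

35,000 Hz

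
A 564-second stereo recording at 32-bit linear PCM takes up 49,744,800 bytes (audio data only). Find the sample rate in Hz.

11,025 Hz

Bytes = sample_rate × seconds × bytes_per_sample × channels.
sample_rate = 49,744,800 / (564 × 4 × 2) = 49,744,800 / 4,512 = 11,025 Hz.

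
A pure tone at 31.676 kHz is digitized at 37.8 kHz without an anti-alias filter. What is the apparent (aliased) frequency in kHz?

6.124 kHz

Nyquist = 37,800/2 = 18,900 Hz; 31,676 Hz exceeds it.
Alias = |31,676 − 1×37,800| = |31,676 − 37,800| = 6,124 Hz = 6.124 kHz.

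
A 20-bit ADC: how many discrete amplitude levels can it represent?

1,048,576 levels

2^20 = 1,048,576.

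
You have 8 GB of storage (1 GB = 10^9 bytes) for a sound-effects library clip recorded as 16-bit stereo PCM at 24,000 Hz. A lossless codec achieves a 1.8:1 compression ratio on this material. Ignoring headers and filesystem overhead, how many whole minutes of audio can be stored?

2,500 minutes

Uncompressed byte rate = 24,000 × 2 × 2 = 96,000 bytes/s.
After 1.8:1 compression, effective rate ≈ 53333.33 bytes/s.
Capacity = 8 × 1,000,000,000 = 8,000,000,000 bytes.
8,000,000,000 / effective rate ≈ 150000 s → 2,500 minutes.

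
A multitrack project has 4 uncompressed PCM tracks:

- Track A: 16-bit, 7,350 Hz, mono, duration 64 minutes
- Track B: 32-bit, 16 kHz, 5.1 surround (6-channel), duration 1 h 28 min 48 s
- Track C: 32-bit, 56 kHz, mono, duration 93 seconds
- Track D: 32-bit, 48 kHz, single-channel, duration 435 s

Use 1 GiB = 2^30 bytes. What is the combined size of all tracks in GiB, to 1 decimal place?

Track A: 64 minutes = 3,840 s; 7,350 × 3,840 × 2 × 1 = 56,448,000 bytes.
Track B: 1 h 28 min 48 s = 5,328 s; 16,000 × 5,328 × 4 × 6 = 2,045,952,000 bytes.
Track C: 56,000 × 93 × 4 × 1 = 20,832,000 bytes.
Track D: 48,000 × 435 × 4 × 1 = 83,520,000 bytes.
Total = 2,206,752,000 bytes = 2.1 GiB.

2.1 GiB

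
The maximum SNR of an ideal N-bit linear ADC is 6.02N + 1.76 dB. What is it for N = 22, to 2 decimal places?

6.02 × 22 + 1.76 = 134.20 dB.

134.20 dB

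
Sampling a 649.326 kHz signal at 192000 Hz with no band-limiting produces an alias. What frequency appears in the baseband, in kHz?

Nyquist = 192,000/2 = 96,000 Hz; 649,326 Hz exceeds it.
Alias = |649,326 − 3×192,000| = |649,326 − 576,000| = 73,326 Hz = 73.326 kHz.

73.326 kHz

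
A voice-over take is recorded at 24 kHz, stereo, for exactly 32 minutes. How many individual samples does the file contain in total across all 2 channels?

exactly 32 minutes = 1,920 s.
24,000 × 1,920 s × 2 ch = 92,160,000 samples.

92,160,000 samples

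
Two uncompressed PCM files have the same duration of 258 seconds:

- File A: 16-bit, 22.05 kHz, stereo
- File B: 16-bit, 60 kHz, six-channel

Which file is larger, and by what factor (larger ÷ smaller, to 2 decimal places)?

File B, by a factor of 8.16

File A: 22,050 × 2 × 2 = 88,200 bytes/s.
File B: 60,000 × 2 × 6 = 720,000 bytes/s.
File B is larger; ratio = 185,760,000 / 22,755,600 = 8.16.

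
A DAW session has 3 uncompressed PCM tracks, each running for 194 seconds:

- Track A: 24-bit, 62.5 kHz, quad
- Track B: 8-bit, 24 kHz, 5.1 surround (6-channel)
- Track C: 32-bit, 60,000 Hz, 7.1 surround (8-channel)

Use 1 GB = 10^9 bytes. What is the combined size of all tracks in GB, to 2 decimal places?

0.55 GB

Track A: 62,500 × 194 × 3 × 4 = 145,500,000 bytes.
Track B: 24,000 × 194 × 1 × 6 = 27,936,000 bytes.
Track C: 60,000 × 194 × 4 × 8 = 372,480,000 bytes.
Total = 545,916,000 bytes = 0.55 GB.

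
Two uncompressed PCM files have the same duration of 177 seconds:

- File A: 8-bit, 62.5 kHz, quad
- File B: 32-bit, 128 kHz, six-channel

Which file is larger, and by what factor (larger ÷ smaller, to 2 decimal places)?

File B, by a factor of 12.29

File A: 62,500 × 1 × 4 = 250,000 bytes/s.
File B: 128,000 × 4 × 6 = 3,072,000 bytes/s.
File B is larger; ratio = 543,744,000 / 44,250,000 = 12.29.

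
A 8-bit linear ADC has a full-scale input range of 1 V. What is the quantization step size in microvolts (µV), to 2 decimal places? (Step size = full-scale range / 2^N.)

3906.25 µV

1 V / 2^8 = 1 / 256 V = 3906.25 µV.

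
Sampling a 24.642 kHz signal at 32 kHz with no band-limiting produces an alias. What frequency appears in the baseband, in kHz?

7.358 kHz

Nyquist = 32,000/2 = 16,000 Hz; 24,642 Hz exceeds it.
Alias = |24,642 − 1×32,000| = |24,642 − 32,000| = 7,358 Hz = 7.358 kHz.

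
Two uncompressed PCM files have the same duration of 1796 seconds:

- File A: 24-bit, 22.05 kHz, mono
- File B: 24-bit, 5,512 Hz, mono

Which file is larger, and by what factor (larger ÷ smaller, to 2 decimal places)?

File A, by a factor of 4.00

File A: 22,050 × 3 × 1 = 66,150 bytes/s.
File B: 5,512 × 3 × 1 = 16,536 bytes/s.
File A is larger; ratio = 118,805,400 / 29,698,656 = 4.00.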